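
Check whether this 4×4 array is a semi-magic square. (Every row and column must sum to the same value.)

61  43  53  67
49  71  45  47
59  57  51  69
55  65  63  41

Row 1: 61 + 43 + 53 + 67 = 224.
Row 2: 49 + 71 + 45 + 47 = 212.
Row 3: 59 + 57 + 51 + 69 = 236.
Row 4: 55 + 65 + 63 + 41 = 224.
Column 1: 61 + 49 + 59 + 55 = 224.
Column 2: 43 + 71 + 57 + 65 = 236.
Column 3: 53 + 45 + 51 + 63 = 212.
Column 4: 67 + 47 + 69 + 41 = 224.

No — row 2 sums to 212 but column 4 sums to 224.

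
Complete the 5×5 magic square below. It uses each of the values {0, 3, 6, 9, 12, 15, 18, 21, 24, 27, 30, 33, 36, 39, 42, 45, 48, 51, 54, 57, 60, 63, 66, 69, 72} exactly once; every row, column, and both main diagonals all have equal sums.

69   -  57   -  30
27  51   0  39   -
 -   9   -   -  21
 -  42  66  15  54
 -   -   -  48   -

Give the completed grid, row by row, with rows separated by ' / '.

The 25 entries sum to 900, so each line sums to 900/5 = 180.
Using row 2: 27 + 51 + 0 + 39 + ? → (2,5) = 180 − 117 = 63.
Row 4: 42 + 66 + 15 + 54 + ? = 180, so (4,1) = 3.
From column 5, 180 − (30 + 63 + 21 + 54) gives (5,5) = 12.
Main diagonal must total 180; the given cells sum to 147, so (3,3) = 33.
Anti-diagonal must total 180; the given cells sum to 144, so (5,1) = 36.
The remaining cell in column 1 is (3,1) = 180 − 135 = 45.
From column 3, 180 − (57 + 0 + 33 + 66) gives (5,3) = 24.
Row 3 needs 180; the known cells sum to 108, so (3,4) = 72.
Row 5 must total 180; the given cells sum to 120, so (5,2) = 60.
The remaining cell in column 2 is (1,2) = 180 − 162 = 18.
Column 4: 39 + 72 + 15 + 48 + ? = 180, so (1,4) = 6.

69 18 57 6 30 / 27 51 0 39 63 / 45 9 33 72 21 / 3 42 66 15 54 / 36 60 24 48 12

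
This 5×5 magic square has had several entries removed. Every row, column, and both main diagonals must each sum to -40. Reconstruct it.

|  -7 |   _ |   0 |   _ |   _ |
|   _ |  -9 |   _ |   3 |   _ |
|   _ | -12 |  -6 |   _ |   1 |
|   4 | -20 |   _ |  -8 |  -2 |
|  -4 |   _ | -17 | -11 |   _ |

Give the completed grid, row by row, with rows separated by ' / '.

Using row 4: 4 + (-20) + (-8) + (-2) + ? → (4,3) = -40 − (-26) = -14.
From column 3, -40 − (0 + (-6) + (-14) + (-17)) gives (2,3) = -3.
The remaining cell in main diagonal is (5,5) = -40 − (-30) = -10.
Anti-diagonal: 3 + (-6) + (-20) + (-4) + ? = -40, so (1,5) = -13.
Using row 5: -4 + (-17) + (-11) + (-10) + ? → (5,2) = -40 − (-42) = 2.
Column 2: -9 + (-12) + (-20) + 2 + ? = -40, so (1,2) = -1.
From column 5, -40 − (-13 + 1 + (-2) + (-10)) gives (2,5) = -16.
From row 1, -40 − (-7 + (-1) + 0 + (-13)) gives (1,4) = -19.
Using row 2: -9 + (-3) + 3 + (-16) + ? → (2,1) = -40 − (-25) = -15.
From column 1, -40 − (-7 + (-15) + 4 + (-4)) gives (3,1) = -18.
The remaining cell in column 4 is (3,4) = -40 − (-35) = -5.

-7 -1 0 -19 -13 / -15 -9 -3 3 -16 / -18 -12 -6 -5 1 / 4 -20 -14 -8 -2 / -4 2 -17 -11 -10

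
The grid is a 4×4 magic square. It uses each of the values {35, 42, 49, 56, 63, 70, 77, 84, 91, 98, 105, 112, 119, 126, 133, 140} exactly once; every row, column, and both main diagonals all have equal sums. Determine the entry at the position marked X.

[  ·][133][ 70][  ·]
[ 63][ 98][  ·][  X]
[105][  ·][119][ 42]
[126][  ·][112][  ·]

140

The 16 entries sum to 1400, so each line sums to 1400/4 = 350.
Row 3 must total 350; the given cells sum to 266, so (3,2) = 84.
The remaining cell in column 1 is (1,1) = 350 − 294 = 56.
Column 2 needs 350; the known cells sum to 315, so (4,2) = 35.
The remaining cell in column 3 is (2,3) = 350 − 301 = 49.
From main diagonal, 350 − (56 + 98 + 119) gives (4,4) = 77.
The remaining cell in anti-diagonal is (1,4) = 350 − 259 = 91.
The remaining cell in row 2 is (2,4) = 350 − 210 = 140.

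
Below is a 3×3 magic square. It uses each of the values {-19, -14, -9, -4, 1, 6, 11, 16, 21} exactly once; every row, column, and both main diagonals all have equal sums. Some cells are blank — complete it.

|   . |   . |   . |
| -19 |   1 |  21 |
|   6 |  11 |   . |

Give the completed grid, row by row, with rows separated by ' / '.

16 -9 -4 / -19 1 21 / 6 11 -14

The 9 entries sum to 9, so each line sums to 9/3 = 3.
Row 3 needs 3; the known cells sum to 17, so (3,3) = -14.
Column 1 must total 3; the given cells sum to -13, so (1,1) = 16.
From column 2, 3 − (1 + 11) gives (1,2) = -9.
Column 3: 21 + (-14) + ? = 3, so (1,3) = -4.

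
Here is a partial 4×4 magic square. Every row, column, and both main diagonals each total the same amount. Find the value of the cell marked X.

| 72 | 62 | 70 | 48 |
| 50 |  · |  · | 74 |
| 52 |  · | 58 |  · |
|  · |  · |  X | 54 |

Row 1 is complete and sums to 252; that is the magic constant.
From column 1, 252 − (72 + 50 + 52) gives (4,1) = 78.
Using column 4: 48 + 74 + 54 + ? → (3,4) = 252 − 176 = 76.
The remaining cell in main diagonal is (2,2) = 252 − 184 = 68.
The remaining cell in row 2 is (2,3) = 252 − 192 = 60.
Row 3 needs 252; the known cells sum to 186, so (3,2) = 66.
Column 2 needs 252; the known cells sum to 196, so (4,2) = 56.
From column 3, 252 − (70 + 60 + 58) gives (4,3) = 64.

64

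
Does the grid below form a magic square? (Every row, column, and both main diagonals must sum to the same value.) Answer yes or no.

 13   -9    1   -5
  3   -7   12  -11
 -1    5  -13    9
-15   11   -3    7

Row 1: 13 + (-9) + 1 + (-5) = 0.
Row 2: 3 + (-7) + 12 + (-11) = -3.
Row 3: -1 + 5 + (-13) + 9 = 0.
Row 4: -15 + 11 + (-3) + 7 = 0.
Column 1: 13 + 3 + (-1) + (-15) = 0.
Column 2: -9 + (-7) + 5 + 11 = 0.
Column 3: 1 + 12 + (-13) + (-3) = -3.
Column 4: -5 + (-11) + 9 + 7 = 0.
Main diagonal: 13 + (-7) + (-13) + 7 = 0.
Anti-diagonal: -5 + 12 + 5 + (-15) = -3.

No — main diagonal sums to 0 but anti-diagonal sums to -3.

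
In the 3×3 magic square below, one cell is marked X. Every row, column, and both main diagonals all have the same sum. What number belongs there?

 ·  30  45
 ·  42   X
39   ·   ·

Anti-diagonal is complete and sums to 126; that is the magic constant.
The remaining cell in row 1 is (1,1) = 126 − 75 = 51.
Column 1: 51 + 39 + ? = 126, so (2,1) = 36.
The remaining cell in column 2 is (3,2) = 126 − 72 = 54.
Main diagonal needs 126; the known cells sum to 93, so (3,3) = 33.
From row 2, 126 − (36 + 42) gives (2,3) = 48.

48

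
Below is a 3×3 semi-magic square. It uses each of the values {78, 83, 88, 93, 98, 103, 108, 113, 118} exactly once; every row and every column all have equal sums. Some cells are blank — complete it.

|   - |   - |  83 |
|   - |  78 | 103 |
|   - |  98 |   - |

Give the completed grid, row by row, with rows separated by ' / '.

93 118 83 / 113 78 103 / 88 98 108

The 9 entries sum to 882, so each line sums to 882/3 = 294.
Row 2 must total 294; the given cells sum to 181, so (2,1) = 113.
Column 2 must total 294; the given cells sum to 176, so (1,2) = 118.
The remaining cell in column 3 is (3,3) = 294 − 186 = 108.
Row 1 must total 294; the given cells sum to 201, so (1,1) = 93.
From row 3, 294 − (98 + 108) gives (3,1) = 88.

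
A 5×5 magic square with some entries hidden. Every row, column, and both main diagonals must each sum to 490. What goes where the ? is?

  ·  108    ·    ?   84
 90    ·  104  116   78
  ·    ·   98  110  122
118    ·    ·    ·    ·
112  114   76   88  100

82

The remaining cell in row 2 is (2,2) = 490 − 388 = 102.
Using column 5: 84 + 78 + 122 + 100 + ? → (4,5) = 490 − 384 = 106.
Anti-diagonal needs 490; the known cells sum to 410, so (4,2) = 80.
Column 2: 108 + 102 + 80 + 114 + ? = 490, so (3,2) = 86.
Row 3 needs 490; the known cells sum to 416, so (3,1) = 74.
Column 1 must total 490; the given cells sum to 394, so (1,1) = 96.
Using main diagonal: 96 + 102 + 98 + 100 + ? → (4,4) = 490 − 396 = 94.
From row 4, 490 − (118 + 80 + 94 + 106) gives (4,3) = 92.
From column 3, 490 − (104 + 98 + 92 + 76) gives (1,3) = 120.
From column 4, 490 − (116 + 110 + 94 + 88) gives (1,4) = 82.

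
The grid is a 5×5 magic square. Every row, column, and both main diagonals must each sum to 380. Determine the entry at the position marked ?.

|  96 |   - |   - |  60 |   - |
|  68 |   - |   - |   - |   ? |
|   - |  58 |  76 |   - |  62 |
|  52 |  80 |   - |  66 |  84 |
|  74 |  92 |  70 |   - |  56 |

100

Row 4: 52 + 80 + 66 + 84 + ? = 380, so (4,3) = 98.
The remaining cell in row 5 is (5,4) = 380 − 292 = 88.
Column 1: 96 + 68 + 52 + 74 + ? = 380, so (3,1) = 90.
Main diagonal needs 380; the known cells sum to 294, so (2,2) = 86.
The remaining cell in row 3 is (3,4) = 380 − 286 = 94.
Using column 2: 86 + 58 + 80 + 92 + ? → (1,2) = 380 − 316 = 64.
Column 4 must total 380; the given cells sum to 308, so (2,4) = 72.
Anti-diagonal needs 380; the known cells sum to 302, so (1,5) = 78.
Using row 1: 96 + 64 + 60 + 78 + ? → (1,3) = 380 − 298 = 82.
Column 3 must total 380; the given cells sum to 326, so (2,3) = 54.
Column 5 needs 380; the known cells sum to 280, so (2,5) = 100.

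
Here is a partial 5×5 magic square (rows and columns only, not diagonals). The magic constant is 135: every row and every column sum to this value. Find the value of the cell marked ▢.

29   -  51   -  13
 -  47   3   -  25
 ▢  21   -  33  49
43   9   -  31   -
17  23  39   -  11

5

Row 5 must total 135; the given cells sum to 90, so (5,4) = 45.
The remaining cell in column 2 is (1,2) = 135 − 100 = 35.
Column 5: 13 + 25 + 49 + 11 + ? = 135, so (4,5) = 37.
Row 1: 29 + 35 + 51 + 13 + ? = 135, so (1,4) = 7.
Row 4 needs 135; the known cells sum to 120, so (4,3) = 15.
Column 3: 51 + 3 + 15 + 39 + ? = 135, so (3,3) = 27.
Column 4 must total 135; the given cells sum to 116, so (2,4) = 19.
Using row 2: 47 + 3 + 19 + 25 + ? → (2,1) = 135 − 94 = 41.
From row 3, 135 − (21 + 27 + 33 + 49) gives (3,1) = 5.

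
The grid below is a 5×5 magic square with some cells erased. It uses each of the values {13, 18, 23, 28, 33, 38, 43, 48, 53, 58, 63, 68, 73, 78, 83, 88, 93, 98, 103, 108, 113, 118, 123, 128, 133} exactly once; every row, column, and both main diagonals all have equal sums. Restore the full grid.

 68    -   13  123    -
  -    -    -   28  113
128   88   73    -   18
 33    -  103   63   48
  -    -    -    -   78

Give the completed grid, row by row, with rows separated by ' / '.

The 25 entries sum to 1825, so each line sums to 1825/5 = 365.
From row 3, 365 − (128 + 88 + 73 + 18) gives (3,4) = 58.
Row 4 must total 365; the given cells sum to 247, so (4,2) = 118.
The remaining cell in column 4 is (5,4) = 365 − 272 = 93.
Column 5 needs 365; the known cells sum to 257, so (1,5) = 108.
From main diagonal, 365 − (68 + 73 + 63 + 78) gives (2,2) = 83.
Using anti-diagonal: 108 + 28 + 73 + 118 + ? → (5,1) = 365 − 327 = 38.
The remaining cell in row 1 is (1,2) = 365 − 312 = 53.
Column 1 must total 365; the given cells sum to 267, so (2,1) = 98.
Column 2 needs 365; the known cells sum to 342, so (5,2) = 23.
Row 2 needs 365; the known cells sum to 322, so (2,3) = 43.
Row 5 must total 365; the given cells sum to 232, so (5,3) = 133.

68 53 13 123 108 / 98 83 43 28 113 / 128 88 73 58 18 / 33 118 103 63 48 / 38 23 133 93 78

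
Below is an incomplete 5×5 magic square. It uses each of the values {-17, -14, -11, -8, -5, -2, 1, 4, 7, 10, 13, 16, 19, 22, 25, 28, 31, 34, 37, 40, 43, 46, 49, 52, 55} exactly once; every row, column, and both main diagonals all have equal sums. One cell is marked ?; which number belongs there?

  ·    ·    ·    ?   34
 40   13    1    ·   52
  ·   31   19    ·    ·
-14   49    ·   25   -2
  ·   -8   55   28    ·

The 25 entries sum to 475, so each line sums to 475/5 = 95.
Row 2 needs 95; the known cells sum to 106, so (2,4) = -11.
Row 4 needs 95; the known cells sum to 58, so (4,3) = 37.
Column 2: 13 + 31 + 49 + (-8) + ? = 95, so (1,2) = 10.
Column 3 needs 95; the known cells sum to 112, so (1,3) = -17.
From anti-diagonal, 95 − (34 + (-11) + 19 + 49) gives (5,1) = 4.
Row 5: 4 + (-8) + 55 + 28 + ? = 95, so (5,5) = 16.
From column 5, 95 − (34 + 52 + (-2) + 16) gives (3,5) = -5.
From main diagonal, 95 − (13 + 19 + 25 + 16) gives (1,1) = 22.
From row 1, 95 − (22 + 10 + (-17) + 34) gives (1,4) = 46.

46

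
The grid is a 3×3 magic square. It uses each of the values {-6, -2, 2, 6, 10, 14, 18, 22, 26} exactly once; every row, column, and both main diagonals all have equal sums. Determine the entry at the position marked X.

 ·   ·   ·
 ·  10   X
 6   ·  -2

The 9 entries sum to 90, so each line sums to 90/3 = 30.
The remaining cell in row 3 is (3,2) = 30 − 4 = 26.
Using column 2: 10 + 26 + ? → (1,2) = 30 − 36 = -6.
From main diagonal, 30 − (10 + (-2)) gives (1,1) = 22.
Anti-diagonal needs 30; the known cells sum to 16, so (1,3) = 14.
Column 1 needs 30; the known cells sum to 28, so (2,1) = 2.
Column 3 must total 30; the given cells sum to 12, so (2,3) = 18.

18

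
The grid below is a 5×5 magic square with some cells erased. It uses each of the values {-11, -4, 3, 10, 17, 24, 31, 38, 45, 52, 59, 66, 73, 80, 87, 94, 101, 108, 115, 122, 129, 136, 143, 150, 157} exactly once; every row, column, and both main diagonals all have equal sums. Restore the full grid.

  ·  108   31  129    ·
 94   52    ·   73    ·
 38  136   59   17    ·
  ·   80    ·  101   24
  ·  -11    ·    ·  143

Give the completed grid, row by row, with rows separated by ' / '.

10 108 31 129 87 / 94 52 150 73 -4 / 38 136 59 17 115 / 157 80 3 101 24 / 66 -11 122 45 143

The 25 entries sum to 1825, so each line sums to 1825/5 = 365.
From row 3, 365 − (38 + 136 + 59 + 17) gives (3,5) = 115.
From column 4, 365 − (129 + 73 + 17 + 101) gives (5,4) = 45.
Main diagonal must total 365; the given cells sum to 355, so (1,1) = 10.
Row 1 needs 365; the known cells sum to 278, so (1,5) = 87.
Column 5 must total 365; the given cells sum to 369, so (2,5) = -4.
Using anti-diagonal: 87 + 73 + 59 + 80 + ? → (5,1) = 365 − 299 = 66.
Using row 2: 94 + 52 + 73 + (-4) + ? → (2,3) = 365 − 215 = 150.
From row 5, 365 − (66 + (-11) + 45 + 143) gives (5,3) = 122.
Column 1 needs 365; the known cells sum to 208, so (4,1) = 157.
Using column 3: 31 + 150 + 59 + 122 + ? → (4,3) = 365 − 362 = 3.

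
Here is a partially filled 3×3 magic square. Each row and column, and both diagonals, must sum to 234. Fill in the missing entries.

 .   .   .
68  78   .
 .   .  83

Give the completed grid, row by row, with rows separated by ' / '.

Row 2 needs 234; the known cells sum to 146, so (2,3) = 88.
From column 3, 234 − (88 + 83) gives (1,3) = 63.
Main diagonal needs 234; the known cells sum to 161, so (1,1) = 73.
Anti-diagonal must total 234; the given cells sum to 141, so (3,1) = 93.
Using row 1: 73 + 63 + ? → (1,2) = 234 − 136 = 98.
Row 3 must total 234; the given cells sum to 176, so (3,2) = 58.

73 98 63 / 68 78 88 / 93 58 83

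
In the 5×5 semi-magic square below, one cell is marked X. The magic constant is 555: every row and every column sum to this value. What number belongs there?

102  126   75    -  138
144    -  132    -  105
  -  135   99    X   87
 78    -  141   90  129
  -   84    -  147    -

123

Row 1: 102 + 126 + 75 + 138 + ? = 555, so (1,4) = 114.
Row 4 needs 555; the known cells sum to 438, so (4,2) = 117.
From column 2, 555 − (126 + 135 + 117 + 84) gives (2,2) = 93.
From column 3, 555 − (75 + 132 + 99 + 141) gives (5,3) = 108.
The remaining cell in column 5 is (5,5) = 555 − 459 = 96.
The remaining cell in row 2 is (2,4) = 555 − 474 = 81.
The remaining cell in row 5 is (5,1) = 555 − 435 = 120.
Column 1 needs 555; the known cells sum to 444, so (3,1) = 111.
From column 4, 555 − (114 + 81 + 90 + 147) gives (3,4) = 123.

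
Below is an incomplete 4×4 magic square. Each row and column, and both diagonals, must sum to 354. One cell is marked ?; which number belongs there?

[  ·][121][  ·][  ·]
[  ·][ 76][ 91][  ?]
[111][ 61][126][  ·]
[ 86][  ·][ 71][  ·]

81

The remaining cell in row 3 is (3,4) = 354 − 298 = 56.
Column 2: 121 + 76 + 61 + ? = 354, so (4,2) = 96.
Column 3 must total 354; the given cells sum to 288, so (1,3) = 66.
From anti-diagonal, 354 − (91 + 61 + 86) gives (1,4) = 116.
The remaining cell in row 1 is (1,1) = 354 − 303 = 51.
Row 4 needs 354; the known cells sum to 253, so (4,4) = 101.
Column 1 needs 354; the known cells sum to 248, so (2,1) = 106.
Column 4 needs 354; the known cells sum to 273, so (2,4) = 81.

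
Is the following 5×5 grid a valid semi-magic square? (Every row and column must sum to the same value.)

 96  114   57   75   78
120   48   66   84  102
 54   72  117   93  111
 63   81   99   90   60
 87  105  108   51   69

Row 1: 96 + 114 + 57 + 75 + 78 = 420.
Row 2: 120 + 48 + 66 + 84 + 102 = 420.
Row 3: 54 + 72 + 117 + 93 + 111 = 447.
Row 4: 63 + 81 + 99 + 90 + 60 = 393.
Row 5: 87 + 105 + 108 + 51 + 69 = 420.
Column 1: 96 + 120 + 54 + 63 + 87 = 420.
Column 2: 114 + 48 + 72 + 81 + 105 = 420.
Column 3: 57 + 66 + 117 + 99 + 108 = 447.
Column 4: 75 + 84 + 93 + 90 + 51 = 393.
Column 5: 78 + 102 + 111 + 60 + 69 = 420.

No — column 4 sums to 393 but row 2 sums to 420.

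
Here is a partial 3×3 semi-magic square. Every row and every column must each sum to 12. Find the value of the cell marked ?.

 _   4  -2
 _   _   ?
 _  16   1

The remaining cell in row 1 is (1,1) = 12 − 2 = 10.
From row 3, 12 − (16 + 1) gives (3,1) = -5.
Using column 1: 10 + (-5) + ? → (2,1) = 12 − 5 = 7.
Column 2 needs 12; the known cells sum to 20, so (2,2) = -8.
From column 3, 12 − (-2 + 1) gives (2,3) = 13.

13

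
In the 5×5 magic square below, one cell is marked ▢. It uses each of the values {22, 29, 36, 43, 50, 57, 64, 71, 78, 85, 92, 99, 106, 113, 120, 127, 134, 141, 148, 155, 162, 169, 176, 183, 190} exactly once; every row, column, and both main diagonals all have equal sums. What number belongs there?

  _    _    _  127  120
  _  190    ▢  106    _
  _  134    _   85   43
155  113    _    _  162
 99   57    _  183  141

The 25 entries sum to 2650, so each line sums to 2650/5 = 530.
Using row 5: 99 + 57 + 183 + 141 + ? → (5,3) = 530 − 480 = 50.
Column 2: 190 + 134 + 113 + 57 + ? = 530, so (1,2) = 36.
The remaining cell in column 4 is (4,4) = 530 − 501 = 29.
Column 5 needs 530; the known cells sum to 466, so (2,5) = 64.
Using anti-diagonal: 120 + 106 + 113 + 99 + ? → (3,3) = 530 − 438 = 92.
Row 3 needs 530; the known cells sum to 354, so (3,1) = 176.
The remaining cell in row 4 is (4,3) = 530 − 459 = 71.
Using main diagonal: 190 + 92 + 29 + 141 + ? → (1,1) = 530 − 452 = 78.
From row 1, 530 − (78 + 36 + 127 + 120) gives (1,3) = 169.
Using column 1: 78 + 176 + 155 + 99 + ? → (2,1) = 530 − 508 = 22.
Column 3 must total 530; the given cells sum to 382, so (2,3) = 148.

148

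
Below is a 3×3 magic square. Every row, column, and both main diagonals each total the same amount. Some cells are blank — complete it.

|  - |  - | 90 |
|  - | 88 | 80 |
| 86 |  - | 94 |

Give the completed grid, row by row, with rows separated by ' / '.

82 92 90 / 96 88 80 / 86 84 94

Column 3 is already complete: 90 + 80 + 94 = 264, so that is the magic constant.
Row 2 must total 264; the given cells sum to 168, so (2,1) = 96.
Row 3 must total 264; the given cells sum to 180, so (3,2) = 84.
The remaining cell in column 1 is (1,1) = 264 − 182 = 82.
Column 2: 88 + 84 + ? = 264, so (1,2) = 92.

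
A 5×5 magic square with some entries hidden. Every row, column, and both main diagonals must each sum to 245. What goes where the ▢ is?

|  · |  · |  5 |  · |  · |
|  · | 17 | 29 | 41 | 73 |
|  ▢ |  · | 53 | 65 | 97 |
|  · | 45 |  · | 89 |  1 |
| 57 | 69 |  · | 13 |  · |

Using row 2: 17 + 29 + 41 + 73 + ? → (2,1) = 245 − 160 = 85.
Column 4 needs 245; the known cells sum to 208, so (1,4) = 37.
Anti-diagonal: 41 + 53 + 45 + 57 + ? = 245, so (1,5) = 49.
Column 5: 49 + 73 + 97 + 1 + ? = 245, so (5,5) = 25.
Main diagonal needs 245; the known cells sum to 184, so (1,1) = 61.
The remaining cell in row 1 is (1,2) = 245 − 152 = 93.
The remaining cell in row 5 is (5,3) = 245 − 164 = 81.
The remaining cell in column 2 is (3,2) = 245 − 224 = 21.
From column 3, 245 − (5 + 29 + 53 + 81) gives (4,3) = 77.
Row 3: 21 + 53 + 65 + 97 + ? = 245, so (3,1) = 9.

9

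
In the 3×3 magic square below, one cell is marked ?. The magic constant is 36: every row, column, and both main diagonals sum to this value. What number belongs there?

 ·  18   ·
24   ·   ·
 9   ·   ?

Using column 1: 24 + 9 + ? → (1,1) = 36 − 33 = 3.
Row 1 must total 36; the given cells sum to 21, so (1,3) = 15.
Anti-diagonal must total 36; the given cells sum to 24, so (2,2) = 12.
Row 2 must total 36; the given cells sum to 36, so (2,3) = 0.
From column 2, 36 − (18 + 12) gives (3,2) = 6.
Using column 3: 15 + 0 + ? → (3,3) = 36 − 15 = 21.

21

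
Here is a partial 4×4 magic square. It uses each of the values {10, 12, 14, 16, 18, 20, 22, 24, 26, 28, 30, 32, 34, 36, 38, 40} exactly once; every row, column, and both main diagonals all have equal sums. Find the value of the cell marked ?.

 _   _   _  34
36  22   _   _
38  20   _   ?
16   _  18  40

14

The 16 entries sum to 400, so each line sums to 400/4 = 100.
Row 4 needs 100; the known cells sum to 74, so (4,2) = 26.
Column 1: 36 + 38 + 16 + ? = 100, so (1,1) = 10.
Using column 2: 22 + 20 + 26 + ? → (1,2) = 100 − 68 = 32.
The remaining cell in main diagonal is (3,3) = 100 − 72 = 28.
From anti-diagonal, 100 − (34 + 20 + 16) gives (2,3) = 30.
Row 1 needs 100; the known cells sum to 76, so (1,3) = 24.
Row 2 must total 100; the given cells sum to 88, so (2,4) = 12.
Row 3 must total 100; the given cells sum to 86, so (3,4) = 14.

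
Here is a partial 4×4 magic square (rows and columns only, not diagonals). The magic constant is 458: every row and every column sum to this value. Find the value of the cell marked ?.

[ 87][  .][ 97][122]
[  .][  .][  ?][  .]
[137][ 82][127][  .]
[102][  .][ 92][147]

From row 1, 458 − (87 + 97 + 122) gives (1,2) = 152.
Row 3: 137 + 82 + 127 + ? = 458, so (3,4) = 112.
Row 4 must total 458; the given cells sum to 341, so (4,2) = 117.
Using column 1: 87 + 137 + 102 + ? → (2,1) = 458 − 326 = 132.
From column 2, 458 − (152 + 82 + 117) gives (2,2) = 107.
The remaining cell in column 3 is (2,3) = 458 − 316 = 142.

142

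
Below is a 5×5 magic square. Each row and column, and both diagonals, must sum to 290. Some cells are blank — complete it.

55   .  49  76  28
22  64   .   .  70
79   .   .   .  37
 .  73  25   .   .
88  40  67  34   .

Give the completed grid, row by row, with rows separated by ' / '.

55 82 49 76 28 / 22 64 91 43 70 / 79 31 58 85 37 / 46 73 25 52 94 / 88 40 67 34 61

Row 1: 55 + 49 + 76 + 28 + ? = 290, so (1,2) = 82.
Row 5: 88 + 40 + 67 + 34 + ? = 290, so (5,5) = 61.
Column 1: 55 + 22 + 79 + 88 + ? = 290, so (4,1) = 46.
Column 2 must total 290; the given cells sum to 259, so (3,2) = 31.
From column 5, 290 − (28 + 70 + 37 + 61) gives (4,5) = 94.
From row 4, 290 − (46 + 73 + 25 + 94) gives (4,4) = 52.
Main diagonal needs 290; the known cells sum to 232, so (3,3) = 58.
Using anti-diagonal: 28 + 58 + 73 + 88 + ? → (2,4) = 290 − 247 = 43.
Using row 2: 22 + 64 + 43 + 70 + ? → (2,3) = 290 − 199 = 91.
Row 3: 79 + 31 + 58 + 37 + ? = 290, so (3,4) = 85.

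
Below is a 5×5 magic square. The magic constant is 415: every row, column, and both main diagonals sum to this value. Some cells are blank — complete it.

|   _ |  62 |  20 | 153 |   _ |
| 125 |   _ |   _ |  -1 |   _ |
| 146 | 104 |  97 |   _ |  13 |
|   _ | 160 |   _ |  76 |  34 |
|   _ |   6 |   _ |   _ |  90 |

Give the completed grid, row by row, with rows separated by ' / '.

The remaining cell in row 3 is (3,4) = 415 − 360 = 55.
From column 2, 415 − (62 + 104 + 160 + 6) gives (2,2) = 83.
Column 4 must total 415; the given cells sum to 283, so (5,4) = 132.
The remaining cell in main diagonal is (1,1) = 415 − 346 = 69.
The remaining cell in row 1 is (1,5) = 415 − 304 = 111.
The remaining cell in column 5 is (2,5) = 415 − 248 = 167.
Anti-diagonal: 111 + (-1) + 97 + 160 + ? = 415, so (5,1) = 48.
Row 2 must total 415; the given cells sum to 374, so (2,3) = 41.
Row 5 needs 415; the known cells sum to 276, so (5,3) = 139.
Column 1 must total 415; the given cells sum to 388, so (4,1) = 27.
Column 3: 20 + 41 + 97 + 139 + ? = 415, so (4,3) = 118.

69 62 20 153 111 / 125 83 41 -1 167 / 146 104 97 55 13 / 27 160 118 76 34 / 48 6 139 132 90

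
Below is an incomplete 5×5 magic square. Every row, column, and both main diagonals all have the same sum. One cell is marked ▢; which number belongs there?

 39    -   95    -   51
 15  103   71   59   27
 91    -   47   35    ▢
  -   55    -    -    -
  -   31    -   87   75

23

Row 2 is complete and sums to 275; that is the magic constant.
Main diagonal needs 275; the known cells sum to 264, so (4,4) = 11.
Anti-diagonal needs 275; the known cells sum to 212, so (5,1) = 63.
The remaining cell in row 5 is (5,3) = 275 − 256 = 19.
The remaining cell in column 1 is (4,1) = 275 − 208 = 67.
Using column 3: 95 + 71 + 47 + 19 + ? → (4,3) = 275 − 232 = 43.
Column 4 needs 275; the known cells sum to 192, so (1,4) = 83.
Row 1: 39 + 95 + 83 + 51 + ? = 275, so (1,2) = 7.
Row 4 must total 275; the given cells sum to 176, so (4,5) = 99.
Column 2: 7 + 103 + 55 + 31 + ? = 275, so (3,2) = 79.
Using column 5: 51 + 27 + 99 + 75 + ? → (3,5) = 275 − 252 = 23.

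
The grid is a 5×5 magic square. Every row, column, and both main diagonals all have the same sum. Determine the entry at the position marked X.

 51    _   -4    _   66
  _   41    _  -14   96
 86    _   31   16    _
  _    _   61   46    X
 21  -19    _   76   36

6

Main diagonal is complete and sums to 205; that is the magic constant.
From row 5, 205 − (21 + (-19) + 76 + 36) gives (5,3) = 91.
From column 3, 205 − (-4 + 31 + 61 + 91) gives (2,3) = 26.
Column 4: -14 + 16 + 46 + 76 + ? = 205, so (1,4) = 81.
The remaining cell in anti-diagonal is (4,2) = 205 − 104 = 101.
The remaining cell in row 1 is (1,2) = 205 − 194 = 11.
Row 2: 41 + 26 + (-14) + 96 + ? = 205, so (2,1) = 56.
Column 1 needs 205; the known cells sum to 214, so (4,1) = -9.
Column 2 must total 205; the given cells sum to 134, so (3,2) = 71.
Row 3 must total 205; the given cells sum to 204, so (3,5) = 1.
Row 4 must total 205; the given cells sum to 199, so (4,5) = 6.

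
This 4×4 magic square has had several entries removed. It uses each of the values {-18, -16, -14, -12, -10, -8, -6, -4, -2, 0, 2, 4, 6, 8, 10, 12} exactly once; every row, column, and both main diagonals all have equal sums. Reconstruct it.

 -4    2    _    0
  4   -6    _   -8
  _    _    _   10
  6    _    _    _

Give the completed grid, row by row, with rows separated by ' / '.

-4 2 -10 0 / 4 -6 -2 -8 / -18 -16 12 10 / 6 8 -12 -14

The 16 entries sum to -48, so each line sums to -48/4 = -12.
The remaining cell in row 1 is (1,3) = -12 − (-2) = -10.
From row 2, -12 − (4 + (-6) + (-8)) gives (2,3) = -2.
Column 1 needs -12; the known cells sum to 6, so (3,1) = -18.
The remaining cell in column 4 is (4,4) = -12 − 2 = -14.
Main diagonal: -4 + (-6) + (-14) + ? = -12, so (3,3) = 12.
From anti-diagonal, -12 − (0 + (-2) + 6) gives (3,2) = -16.
Column 2 needs -12; the known cells sum to -20, so (4,2) = 8.
Column 3 must total -12; the given cells sum to 0, so (4,3) = -12.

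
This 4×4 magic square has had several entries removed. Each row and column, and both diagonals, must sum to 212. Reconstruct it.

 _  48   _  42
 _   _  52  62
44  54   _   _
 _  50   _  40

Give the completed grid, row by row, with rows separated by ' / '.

66 48 56 42 / 38 60 52 62 / 44 54 46 68 / 64 50 58 40

Column 2: 48 + 54 + 50 + ? = 212, so (2,2) = 60.
Column 4 needs 212; the known cells sum to 144, so (3,4) = 68.
From anti-diagonal, 212 − (42 + 52 + 54) gives (4,1) = 64.
Using row 2: 60 + 52 + 62 + ? → (2,1) = 212 − 174 = 38.
Row 3 needs 212; the known cells sum to 166, so (3,3) = 46.
Row 4: 64 + 50 + 40 + ? = 212, so (4,3) = 58.
Using column 1: 38 + 44 + 64 + ? → (1,1) = 212 − 146 = 66.
Column 3 must total 212; the given cells sum to 156, so (1,3) = 56.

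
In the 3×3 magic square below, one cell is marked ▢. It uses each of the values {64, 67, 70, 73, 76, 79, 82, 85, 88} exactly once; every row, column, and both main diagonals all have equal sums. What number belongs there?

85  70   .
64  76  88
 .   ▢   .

The 9 entries sum to 684, so each line sums to 684/3 = 228.
Using row 1: 85 + 70 + ? → (1,3) = 228 − 155 = 73.
Column 1 must total 228; the given cells sum to 149, so (3,1) = 79.
Using column 2: 70 + 76 + ? → (3,2) = 228 − 146 = 82.

82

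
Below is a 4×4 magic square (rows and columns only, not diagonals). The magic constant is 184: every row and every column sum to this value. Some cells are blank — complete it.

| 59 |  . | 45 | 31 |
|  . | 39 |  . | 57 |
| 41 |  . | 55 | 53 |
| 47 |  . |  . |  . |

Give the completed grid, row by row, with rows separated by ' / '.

59 49 45 31 / 37 39 51 57 / 41 35 55 53 / 47 61 33 43

Row 1: 59 + 45 + 31 + ? = 184, so (1,2) = 49.
The remaining cell in row 3 is (3,2) = 184 − 149 = 35.
Column 1 must total 184; the given cells sum to 147, so (2,1) = 37.
Column 2 needs 184; the known cells sum to 123, so (4,2) = 61.
Using column 4: 31 + 57 + 53 + ? → (4,4) = 184 − 141 = 43.
From row 2, 184 − (37 + 39 + 57) gives (2,3) = 51.
Row 4 must total 184; the given cells sum to 151, so (4,3) = 33.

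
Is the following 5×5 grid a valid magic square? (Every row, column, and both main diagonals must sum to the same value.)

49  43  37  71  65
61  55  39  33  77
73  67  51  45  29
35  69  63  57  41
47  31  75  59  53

Row 1: 49 + 43 + 37 + 71 + 65 = 265.
Row 2: 61 + 55 + 39 + 33 + 77 = 265.
Row 3: 73 + 67 + 51 + 45 + 29 = 265.
Row 4: 35 + 69 + 63 + 57 + 41 = 265.
Row 5: 47 + 31 + 75 + 59 + 53 = 265.
Column 1: 49 + 61 + 73 + 35 + 47 = 265.
Column 2: 43 + 55 + 67 + 69 + 31 = 265.
Column 3: 37 + 39 + 51 + 63 + 75 = 265.
Column 4: 71 + 33 + 45 + 57 + 59 = 265.
Column 5: 65 + 77 + 29 + 41 + 53 = 265.
Main diagonal: 49 + 55 + 51 + 57 + 53 = 265.
Anti-diagonal: 65 + 33 + 51 + 69 + 47 = 265.
All lines sum to 265.

Yes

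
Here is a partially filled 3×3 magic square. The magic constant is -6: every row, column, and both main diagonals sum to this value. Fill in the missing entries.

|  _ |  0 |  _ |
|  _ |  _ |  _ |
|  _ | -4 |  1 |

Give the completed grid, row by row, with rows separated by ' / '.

From row 3, -6 − (-4 + 1) gives (3,1) = -3.
Column 2 must total -6; the given cells sum to -4, so (2,2) = -2.
Main diagonal: -2 + 1 + ? = -6, so (1,1) = -5.
Using anti-diagonal: -2 + (-3) + ? → (1,3) = -6 − (-5) = -1.
Using column 1: -5 + (-3) + ? → (2,1) = -6 − (-8) = 2.
Column 3 needs -6; the known cells sum to 0, so (2,3) = -6.

-5 0 -1 / 2 -2 -6 / -3 -4 1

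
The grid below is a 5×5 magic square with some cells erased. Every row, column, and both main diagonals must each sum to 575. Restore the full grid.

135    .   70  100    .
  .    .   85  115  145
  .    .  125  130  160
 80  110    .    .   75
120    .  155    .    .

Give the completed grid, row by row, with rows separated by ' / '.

From column 3, 575 − (70 + 85 + 125 + 155) gives (4,3) = 140.
Anti-diagonal must total 575; the given cells sum to 470, so (1,5) = 105.
The remaining cell in row 1 is (1,2) = 575 − 410 = 165.
Row 4: 80 + 110 + 140 + 75 + ? = 575, so (4,4) = 170.
From column 4, 575 − (100 + 115 + 130 + 170) gives (5,4) = 60.
Column 5 must total 575; the given cells sum to 485, so (5,5) = 90.
Main diagonal needs 575; the known cells sum to 520, so (2,2) = 55.
From row 2, 575 − (55 + 85 + 115 + 145) gives (2,1) = 175.
Using row 5: 120 + 155 + 60 + 90 + ? → (5,2) = 575 − 425 = 150.
From column 1, 575 − (135 + 175 + 80 + 120) gives (3,1) = 65.
Using column 2: 165 + 55 + 110 + 150 + ? → (3,2) = 575 − 480 = 95.

135 165 70 100 105 / 175 55 85 115 145 / 65 95 125 130 160 / 80 110 140 170 75 / 120 150 155 60 90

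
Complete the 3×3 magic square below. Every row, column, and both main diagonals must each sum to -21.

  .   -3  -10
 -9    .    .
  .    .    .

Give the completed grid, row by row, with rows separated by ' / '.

-8 -3 -10 / -9 -7 -5 / -4 -11 -6

Row 1 needs -21; the known cells sum to -13, so (1,1) = -8.
Using column 1: -8 + (-9) + ? → (3,1) = -21 − (-17) = -4.
The remaining cell in anti-diagonal is (2,2) = -21 − (-14) = -7.
Row 2 must total -21; the given cells sum to -16, so (2,3) = -5.
Column 2 needs -21; the known cells sum to -10, so (3,2) = -11.
Using column 3: -10 + (-5) + ? → (3,3) = -21 − (-15) = -6.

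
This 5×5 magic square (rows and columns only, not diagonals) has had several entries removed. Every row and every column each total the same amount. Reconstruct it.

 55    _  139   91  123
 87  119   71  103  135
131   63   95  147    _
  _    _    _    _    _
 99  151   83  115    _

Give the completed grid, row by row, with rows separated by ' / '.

Row 2 is already complete: 87 + 119 + 71 + 103 + 135 = 515, so that is the magic constant.
Row 1 must total 515; the given cells sum to 408, so (1,2) = 107.
Row 3: 131 + 63 + 95 + 147 + ? = 515, so (3,5) = 79.
From row 5, 515 − (99 + 151 + 83 + 115) gives (5,5) = 67.
From column 1, 515 − (55 + 87 + 131 + 99) gives (4,1) = 143.
The remaining cell in column 2 is (4,2) = 515 − 440 = 75.
The remaining cell in column 3 is (4,3) = 515 − 388 = 127.
The remaining cell in column 4 is (4,4) = 515 − 456 = 59.
The remaining cell in column 5 is (4,5) = 515 − 404 = 111.

55 107 139 91 123 / 87 119 71 103 135 / 131 63 95 147 79 / 143 75 127 59 111 / 99 151 83 115 67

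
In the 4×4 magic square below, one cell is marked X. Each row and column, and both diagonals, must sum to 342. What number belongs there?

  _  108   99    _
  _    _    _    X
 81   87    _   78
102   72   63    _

90

Row 3 must total 342; the given cells sum to 246, so (3,3) = 96.
Row 4: 102 + 72 + 63 + ? = 342, so (4,4) = 105.
Column 2 must total 342; the given cells sum to 267, so (2,2) = 75.
Column 3 needs 342; the known cells sum to 258, so (2,3) = 84.
Using main diagonal: 75 + 96 + 105 + ? → (1,1) = 342 − 276 = 66.
Anti-diagonal: 84 + 87 + 102 + ? = 342, so (1,4) = 69.
From column 1, 342 − (66 + 81 + 102) gives (2,1) = 93.
The remaining cell in column 4 is (2,4) = 342 − 252 = 90.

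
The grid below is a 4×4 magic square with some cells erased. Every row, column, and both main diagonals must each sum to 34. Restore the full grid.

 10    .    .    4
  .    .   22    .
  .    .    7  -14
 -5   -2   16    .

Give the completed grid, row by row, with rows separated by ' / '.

10 31 -11 4 / 1 -8 22 19 / 28 13 7 -14 / -5 -2 16 25

From row 4, 34 − (-5 + (-2) + 16) gives (4,4) = 25.
Column 3 must total 34; the given cells sum to 45, so (1,3) = -11.
Using column 4: 4 + (-14) + 25 + ? → (2,4) = 34 − 15 = 19.
Main diagonal: 10 + 7 + 25 + ? = 34, so (2,2) = -8.
Using anti-diagonal: 4 + 22 + (-5) + ? → (3,2) = 34 − 21 = 13.
Row 1 needs 34; the known cells sum to 3, so (1,2) = 31.
Row 2 must total 34; the given cells sum to 33, so (2,1) = 1.
Row 3 must total 34; the given cells sum to 6, so (3,1) = 28.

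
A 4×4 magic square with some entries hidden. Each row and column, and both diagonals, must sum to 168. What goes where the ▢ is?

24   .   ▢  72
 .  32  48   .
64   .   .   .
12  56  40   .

28

Using row 4: 12 + 56 + 40 + ? → (4,4) = 168 − 108 = 60.
Column 1: 24 + 64 + 12 + ? = 168, so (2,1) = 68.
Main diagonal must total 168; the given cells sum to 116, so (3,3) = 52.
From anti-diagonal, 168 − (72 + 48 + 12) gives (3,2) = 36.
The remaining cell in row 2 is (2,4) = 168 − 148 = 20.
Row 3: 64 + 36 + 52 + ? = 168, so (3,4) = 16.
Using column 2: 32 + 36 + 56 + ? → (1,2) = 168 − 124 = 44.
Column 3 must total 168; the given cells sum to 140, so (1,3) = 28.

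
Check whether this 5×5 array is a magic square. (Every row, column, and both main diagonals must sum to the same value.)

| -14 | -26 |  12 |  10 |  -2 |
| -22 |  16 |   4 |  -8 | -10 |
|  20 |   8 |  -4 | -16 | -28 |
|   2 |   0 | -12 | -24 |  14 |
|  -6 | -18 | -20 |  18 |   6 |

Row 1: -14 + (-26) + 12 + 10 + (-2) = -20.
Row 2: -22 + 16 + 4 + (-8) + (-10) = -20.
Row 3: 20 + 8 + (-4) + (-16) + (-28) = -20.
Row 4: 2 + 0 + (-12) + (-24) + 14 = -20.
Row 5: -6 + (-18) + (-20) + 18 + 6 = -20.
Column 1: -14 + (-22) + 20 + 2 + (-6) = -20.
Column 2: -26 + 16 + 8 + 0 + (-18) = -20.
Column 3: 12 + 4 + (-4) + (-12) + (-20) = -20.
Column 4: 10 + (-8) + (-16) + (-24) + 18 = -20.
Column 5: -2 + (-10) + (-28) + 14 + 6 = -20.
Main diagonal: -14 + 16 + (-4) + (-24) + 6 = -20.
Anti-diagonal: -2 + (-8) + (-4) + 0 + (-6) = -20.
All lines sum to -20.

Yes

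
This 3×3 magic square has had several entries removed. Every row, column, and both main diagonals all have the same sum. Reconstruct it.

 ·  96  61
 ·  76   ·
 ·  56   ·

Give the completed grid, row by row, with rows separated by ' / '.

Column 2 is already complete: 96 + 76 + 56 = 228, so that is the magic constant.
Row 1: 96 + 61 + ? = 228, so (1,1) = 71.
Using main diagonal: 71 + 76 + ? → (3,3) = 228 − 147 = 81.
Anti-diagonal must total 228; the given cells sum to 137, so (3,1) = 91.
Using column 1: 71 + 91 + ? → (2,1) = 228 − 162 = 66.
Column 3 must total 228; the given cells sum to 142, so (2,3) = 86.

71 96 61 / 66 76 86 / 91 56 81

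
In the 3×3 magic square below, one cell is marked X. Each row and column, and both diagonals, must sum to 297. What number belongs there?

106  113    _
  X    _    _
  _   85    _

Row 1 needs 297; the known cells sum to 219, so (1,3) = 78.
From column 2, 297 − (113 + 85) gives (2,2) = 99.
The remaining cell in main diagonal is (3,3) = 297 − 205 = 92.
Anti-diagonal: 78 + 99 + ? = 297, so (3,1) = 120.
Column 1 needs 297; the known cells sum to 226, so (2,1) = 71.

71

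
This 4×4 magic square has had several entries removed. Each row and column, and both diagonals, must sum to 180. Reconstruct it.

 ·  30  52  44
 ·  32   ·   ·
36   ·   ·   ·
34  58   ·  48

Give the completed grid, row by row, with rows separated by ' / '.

The remaining cell in row 1 is (1,1) = 180 − 126 = 54.
Using row 4: 34 + 58 + 48 + ? → (4,3) = 180 − 140 = 40.
Column 1: 54 + 36 + 34 + ? = 180, so (2,1) = 56.
Column 2: 30 + 32 + 58 + ? = 180, so (3,2) = 60.
Using main diagonal: 54 + 32 + 48 + ? → (3,3) = 180 − 134 = 46.
The remaining cell in anti-diagonal is (2,3) = 180 − 138 = 42.
Row 2 must total 180; the given cells sum to 130, so (2,4) = 50.
From row 3, 180 − (36 + 60 + 46) gives (3,4) = 38.

54 30 52 44 / 56 32 42 50 / 36 60 46 38 / 34 58 40 48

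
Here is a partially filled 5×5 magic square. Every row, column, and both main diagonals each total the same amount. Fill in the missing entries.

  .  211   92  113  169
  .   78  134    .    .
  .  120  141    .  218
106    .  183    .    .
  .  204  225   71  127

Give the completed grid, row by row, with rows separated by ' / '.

Column 3 is already complete: 92 + 134 + 141 + 183 + 225 = 775, so that is the magic constant.
Using row 1: 211 + 92 + 113 + 169 + ? → (1,1) = 775 − 585 = 190.
Row 5: 204 + 225 + 71 + 127 + ? = 775, so (5,1) = 148.
Column 2 needs 775; the known cells sum to 613, so (4,2) = 162.
Main diagonal must total 775; the given cells sum to 536, so (4,4) = 239.
Anti-diagonal must total 775; the given cells sum to 620, so (2,4) = 155.
Row 4: 106 + 162 + 183 + 239 + ? = 775, so (4,5) = 85.
Using column 4: 113 + 155 + 239 + 71 + ? → (3,4) = 775 − 578 = 197.
Column 5 needs 775; the known cells sum to 599, so (2,5) = 176.
Row 2 needs 775; the known cells sum to 543, so (2,1) = 232.
The remaining cell in row 3 is (3,1) = 775 − 676 = 99.

190 211 92 113 169 / 232 78 134 155 176 / 99 120 141 197 218 / 106 162 183 239 85 / 148 204 225 71 127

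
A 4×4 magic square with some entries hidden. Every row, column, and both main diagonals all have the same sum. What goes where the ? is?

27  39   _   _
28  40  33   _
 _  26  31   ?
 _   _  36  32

Main diagonal is complete and sums to 130; that is the magic constant.
Row 2 must total 130; the given cells sum to 101, so (2,4) = 29.
The remaining cell in column 2 is (4,2) = 130 − 105 = 25.
Column 3 needs 130; the known cells sum to 100, so (1,3) = 30.
Row 1: 27 + 39 + 30 + ? = 130, so (1,4) = 34.
From row 4, 130 − (25 + 36 + 32) gives (4,1) = 37.
The remaining cell in column 1 is (3,1) = 130 − 92 = 38.
Column 4 must total 130; the given cells sum to 95, so (3,4) = 35.

35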